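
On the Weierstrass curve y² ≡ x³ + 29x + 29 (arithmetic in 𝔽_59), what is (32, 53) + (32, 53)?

(21, 20)

tangent at (32, 53): λ = (3·32² + 29)/(2·53) ≡ 33/47. 47⁻¹ ≡ 54 (mod 59), so λ ≡ 33·54 ≡ 12.
  x = λ² - 32 - 32 = 144 - 64 ≡ 21; y = λ·(32 - 21) - 53 ≡ 20. → (21, 20)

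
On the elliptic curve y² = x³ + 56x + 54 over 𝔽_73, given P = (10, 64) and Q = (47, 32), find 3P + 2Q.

(60, 66)

First 3P:
Repeated addition: build up to 3P.
2P: tangent at (10, 64): λ = (3·10² + 56)/(2·64) ≡ 64/55. 55⁻¹ ≡ 4 (mod 73) since 55·4 = 220 ≡ 1, so λ ≡ 64·4 ≡ 37.
  x = λ² - 10 - 10 = 1369 - 20 ≡ 35; y = λ·(10 - 35) - 64 ≡ 33. → (35, 33)
3P: (35, 33) + (10, 64). λ = (64 - 33)/(10 - 35) ≡ 31/48 mod 73. 48⁻¹ ≡ 35 (mod 73), so λ ≡ 63.
  x = λ² - 35 - 10 = 3969 - 45 ≡ 55; y = λ·(35 - 55) - 33 ≡ 21. → (55, 21)
3P = (55, 21).
Next 2Q:
Repeated addition: build up to 2Q.
2Q: tangent at (47, 32): λ = (3·47² + 56)/(2·32) ≡ 40/64. 64⁻¹ ≡ 8 (mod 73) since 64·8 = 512 ≡ 1, so λ ≡ 40·8 ≡ 28.
  x = λ² - 47 - 47 = 784 - 94 ≡ 33; y = λ·(47 - 33) - 32 ≡ 68. → (33, 68)
2Q = (33, 68).
Finally 3P + 2Q:
(55, 21) + (33, 68). λ = (68 - 21)/(33 - 55) ≡ 47/51 mod 73. 51⁻¹ ≡ 63 (mod 73) since 51·63 = 3213 ≡ 1, so λ ≡ 41.
  x = λ² - 55 - 33 = 1681 - 88 ≡ 60; y = λ·(55 - 60) - 21 ≡ 66. → (60, 66)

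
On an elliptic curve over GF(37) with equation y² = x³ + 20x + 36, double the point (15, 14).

tangent at (15, 14): λ = (3·15² + 20)/(2·14) ≡ 29/28. 28⁻¹ ≡ 4 (mod 37), so λ ≡ 29·4 ≡ 5.
  x = λ² - 15 - 15 = 25 - 30 ≡ 32; y = λ·(15 - 32) - 14 ≡ 12. → (32, 12)

(32, 12)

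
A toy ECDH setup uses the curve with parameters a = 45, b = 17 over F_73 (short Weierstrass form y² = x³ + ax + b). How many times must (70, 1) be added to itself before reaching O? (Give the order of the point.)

9

2P: tangent at (70, 1): λ = (3·70² + 45)/(2·1) ≡ 72/2. 2⁻¹ ≡ 37 (mod 73), so λ ≡ 72·37 ≡ 36.
  x = λ² - 70 - 70 = 1296 - 140 ≡ 61; y = λ·(70 - 61) - 1 ≡ 31. → (61, 31)
3P: (61, 31) + (70, 1). λ = (1 - 31)/(70 - 61) ≡ 43/9 mod 73. 9⁻¹ ≡ 65 (mod 73) since 9·65 = 585 ≡ 1, so λ ≡ 21.
  x = λ² - 61 - 70 = 441 - 131 ≡ 18; y = λ·(61 - 18) - 31 ≡ 69. → (18, 69)
4P: (18, 69) + (70, 1). λ = (1 - 69)/(70 - 18) ≡ 5/52 mod 73. 52⁻¹ ≡ 66 (mod 73), so λ ≡ 38.
  x = λ² - 18 - 70 = 1444 - 88 ≡ 42; y = λ·(18 - 42) - 69 ≡ 41. → (42, 41)
5P: (42, 41) + (70, 1). λ = (1 - 41)/(70 - 42) ≡ 33/28 mod 73. 28⁻¹ ≡ 60 (mod 73), so λ ≡ 9.
  x = λ² - 42 - 70 = 81 - 112 ≡ 42; y = λ·(42 - 42) - 41 ≡ 32. → (42, 32)
6P: (42, 32) + (70, 1). λ = (1 - 32)/(70 - 42) ≡ 42/28 mod 73. 28⁻¹ ≡ 60 (mod 73) since 28·60 = 1680 ≡ 1, so λ ≡ 38.
  x = λ² - 42 - 70 = 1444 - 112 ≡ 18; y = λ·(42 - 18) - 32 ≡ 4. → (18, 4)
7P: (18, 4) + (70, 1). λ = (1 - 4)/(70 - 18) ≡ 70/52 mod 73. 52⁻¹ ≡ 66 (mod 73), so λ ≡ 21.
  x = λ² - 18 - 70 = 441 - 88 ≡ 61; y = λ·(18 - 61) - 4 ≡ 42. → (61, 42)
8P: (61, 42) + (70, 1). λ = (1 - 42)/(70 - 61) ≡ 32/9 mod 73. 9⁻¹ ≡ 65 (mod 73) since 9·65 = 585 ≡ 1, so λ ≡ 36.
  x = λ² - 61 - 70 = 1296 - 131 ≡ 70; y = λ·(61 - 70) - 42 ≡ 72. → (70, 72)
9P: (70, 72) + (70, 1): same x and y₁ ≡ -y₂, so the sum is O.
9P = O, so the order is 9.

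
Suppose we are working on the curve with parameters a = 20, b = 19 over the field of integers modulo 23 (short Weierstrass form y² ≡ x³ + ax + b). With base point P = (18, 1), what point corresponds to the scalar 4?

(18, 1)

Repeated addition: build up to 4P.
2P: tangent at (18, 1): λ = (3·18² + 20)/(2·1) ≡ 3/2. 2⁻¹ ≡ 12 (mod 23), so λ ≡ 3·12 ≡ 13.
  x = λ² - 18 - 18 = 169 - 36 ≡ 18; y = λ·(18 - 18) - 1 ≡ 22. → (18, 22)
3P: (18, 22) + (18, 1): same x and y₁ ≡ -y₂, so the sum is the point at infinity.
4P: the point at infinity + (18, 1) = (18, 1) (identity).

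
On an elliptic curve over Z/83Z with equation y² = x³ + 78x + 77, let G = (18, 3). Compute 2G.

tangent at (18, 3): λ = (3·18² + 78)/(2·3) ≡ 54/6. 6⁻¹ ≡ 14 (mod 83), so λ ≡ 54·14 ≡ 9.
  x = λ² - 18 - 18 = 81 - 36 ≡ 45; y = λ·(18 - 45) - 3 ≡ 3. → (45, 3)

(45, 3)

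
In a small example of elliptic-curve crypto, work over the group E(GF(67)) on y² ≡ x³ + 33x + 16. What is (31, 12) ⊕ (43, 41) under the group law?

(57, 48)

(31, 12) + (43, 41). λ = (41 - 12)/(43 - 31) ≡ 29/12 mod 67. 12⁻¹ ≡ 28 (mod 67), so λ ≡ 8.
  x = λ² - 31 - 43 = 64 - 74 ≡ 57; y = λ·(31 - 57) - 12 ≡ 48. → (57, 48)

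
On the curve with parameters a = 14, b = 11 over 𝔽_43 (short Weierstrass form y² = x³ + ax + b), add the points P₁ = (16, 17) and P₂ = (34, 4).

(16, 17) + (34, 4). λ = (4 - 17)/(34 - 16) ≡ 30/18 mod 43. 18⁻¹ ≡ 12 (mod 43), so λ ≡ 16.
  x = λ² - 16 - 34 = 256 - 50 ≡ 34; y = λ·(16 - 34) - 17 ≡ 39. → (34, 39)

(34, 39)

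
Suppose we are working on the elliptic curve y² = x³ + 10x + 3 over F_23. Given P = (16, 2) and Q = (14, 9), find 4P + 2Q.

First 4P:
Repeated addition: build up to 4P.
2P: tangent at (16, 2): λ = (3·16² + 10)/(2·2) ≡ 19/4. 4⁻¹ ≡ 6 (mod 23), so λ ≡ 19·6 ≡ 22.
  x = λ² - 16 - 16 = 484 - 32 ≡ 15; y = λ·(16 - 15) - 2 ≡ 20. → (15, 20)
3P: (15, 20) + (16, 2). λ = (2 - 20)/(16 - 15) ≡ 5/1 mod 23. 1⁻¹ ≡ 1 (mod 23), so λ ≡ 5.
  x = λ² - 15 - 16 = 25 - 31 ≡ 17; y = λ·(15 - 17) - 20 ≡ 16. → (17, 16)
4P: (17, 16) + (16, 2). λ = (2 - 16)/(16 - 17) ≡ 9/22 mod 23. 22⁻¹ ≡ 22 (mod 23), so λ ≡ 14.
  x = λ² - 17 - 16 = 196 - 33 ≡ 2; y = λ·(17 - 2) - 16 ≡ 10. → (2, 10)
4P = (2, 10).
Next 2Q:
Repeated addition: build up to 2Q.
2Q: tangent at (14, 9): λ = (3·14² + 10)/(2·9) ≡ 0/18. 18⁻¹ ≡ 9 (mod 23) since 18·9 = 162 ≡ 1, so λ ≡ 0·9 ≡ 0.
  x = λ² - 14 - 14 = 0 - 28 ≡ 18; y = λ·(14 - 18) - 9 ≡ 14. → (18, 14)
2Q = (18, 14).
Finally 4P + 2Q:
(2, 10) + (18, 14). λ = (14 - 10)/(18 - 2) ≡ 4/16 mod 23. 16⁻¹ ≡ 13 (mod 23), so λ ≡ 6.
  x = λ² - 2 - 18 = 36 - 20 ≡ 16; y = λ·(2 - 16) - 10 ≡ 21. → (16, 21)

(16, 21)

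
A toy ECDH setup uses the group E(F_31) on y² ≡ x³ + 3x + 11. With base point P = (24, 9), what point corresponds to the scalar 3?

Repeated addition: build up to 3P.
2P: tangent at (24, 9): λ = (3·24² + 3)/(2·9) ≡ 26/18. 18⁻¹ ≡ 19 (mod 31), so λ ≡ 26·19 ≡ 29.
  x = λ² - 24 - 24 = 841 - 48 ≡ 18; y = λ·(24 - 18) - 9 ≡ 10. → (18, 10)
3P: (18, 10) + (24, 9). λ = (9 - 10)/(24 - 18) ≡ 30/6 mod 31. 6⁻¹ ≡ 26 (mod 31) since 6·26 = 156 ≡ 1, so λ ≡ 5.
  x = λ² - 18 - 24 = 25 - 42 ≡ 14; y = λ·(18 - 14) - 10 ≡ 10. → (14, 10)

(14, 10)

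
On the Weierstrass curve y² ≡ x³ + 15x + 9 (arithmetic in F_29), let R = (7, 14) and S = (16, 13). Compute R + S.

(7, 14) + (16, 13). λ = (13 - 14)/(16 - 7) ≡ 28/9 mod 29. 9⁻¹ ≡ 13 (mod 29), so λ ≡ 16.
  x = λ² - 7 - 16 = 256 - 23 ≡ 1; y = λ·(7 - 1) - 14 ≡ 24. → (1, 24)

(1, 24)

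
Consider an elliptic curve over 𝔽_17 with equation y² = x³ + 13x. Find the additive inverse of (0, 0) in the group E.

-(0, 0) = (0, -0 mod 17) = (0, 0).

(0, 0)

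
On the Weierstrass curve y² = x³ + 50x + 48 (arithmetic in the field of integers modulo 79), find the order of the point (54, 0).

2P: (54, 0) + (54, 0): same x and y₁ ≡ -y₂, so the sum is O.
2P = O, so the order is 2.

2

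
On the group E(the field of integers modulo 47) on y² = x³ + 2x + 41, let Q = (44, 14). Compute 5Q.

Double-and-add on 5 = (101)₂. Start with Q = (44, 14) for the leading 1-bit.
double: tangent at (44, 14): λ = (3·44² + 2)/(2·14) ≡ 29/28. 28⁻¹ ≡ 42 (mod 47), so λ ≡ 29·42 ≡ 43.
  x = λ² - 44 - 44 = 1849 - 88 ≡ 22; y = λ·(44 - 22) - 14 ≡ 39. → (22, 39)
double: tangent at (22, 39): λ = (3·22² + 2)/(2·39) ≡ 44/31. 31⁻¹ ≡ 44 (mod 47), so λ ≡ 44·44 ≡ 9.
  x = λ² - 22 - 22 = 81 - 44 ≡ 37; y = λ·(22 - 37) - 39 ≡ 14. → (37, 14)
add Q: (37, 14) + (44, 14). λ = (14 - 14)/(44 - 37) ≡ 0/7 mod 47. 7⁻¹ ≡ 27 (mod 47) since 7·27 = 189 ≡ 1, so λ ≡ 0.
  x = λ² - 37 - 44 = 0 - 81 ≡ 13; y = λ·(37 - 13) - 14 ≡ 33. → (13, 33)

(13, 33)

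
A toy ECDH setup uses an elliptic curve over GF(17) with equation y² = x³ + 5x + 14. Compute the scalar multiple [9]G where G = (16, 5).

(4, 8)

Double-and-add on 9 = (1001)₂. Start with G = (16, 5) for the leading 1-bit.
double: tangent at (16, 5): λ = (3·16² + 5)/(2·5) ≡ 8/10. 10⁻¹ ≡ 12 (mod 17), so λ ≡ 8·12 ≡ 11.
  x = λ² - 16 - 16 = 121 - 32 ≡ 4; y = λ·(16 - 4) - 5 ≡ 8. → (4, 8)
double: tangent at (4, 8): λ = (3·4² + 5)/(2·8) ≡ 2/16. 16⁻¹ ≡ 16 (mod 17) since 16·16 = 256 ≡ 1, so λ ≡ 2·16 ≡ 15.
  x = λ² - 4 - 4 = 225 - 8 ≡ 13; y = λ·(4 - 13) - 8 ≡ 10. → (13, 10)
double: tangent at (13, 10): λ = (3·13² + 5)/(2·10) ≡ 2/3. 3⁻¹ ≡ 6 (mod 17) since 3·6 = 18 ≡ 1, so λ ≡ 2·6 ≡ 12.
  x = λ² - 13 - 13 = 144 - 26 ≡ 16; y = λ·(13 - 16) - 10 ≡ 5. → (16, 5)
add G: tangent at (16, 5): λ = (3·16² + 5)/(2·5) ≡ 8/10. 10⁻¹ ≡ 12 (mod 17), so λ ≡ 8·12 ≡ 11.
  x = λ² - 16 - 16 = 121 - 32 ≡ 4; y = λ·(16 - 4) - 5 ≡ 8. → (4, 8)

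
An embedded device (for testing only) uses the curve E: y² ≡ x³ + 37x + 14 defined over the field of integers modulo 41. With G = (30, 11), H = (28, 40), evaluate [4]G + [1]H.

First 4G:
Repeated addition: build up to 4G.
2G: tangent at (30, 11): λ = (3·30² + 37)/(2·11) ≡ 31/22. 22⁻¹ ≡ 28 (mod 41) since 22·28 = 616 ≡ 1, so λ ≡ 31·28 ≡ 7.
  x = λ² - 30 - 30 = 49 - 60 ≡ 30; y = λ·(30 - 30) - 11 ≡ 30. → (30, 30)
3G: (30, 30) + (30, 11): same x and y₁ ≡ -y₂, so the sum is ∞.
4G: ∞ + (30, 11) = (30, 11) (identity).
4G = (30, 11).
Finally 4G + H:
(30, 11) + (28, 40). λ = (40 - 11)/(28 - 30) ≡ 29/39 mod 41. 39⁻¹ ≡ 20 (mod 41), so λ ≡ 6.
  x = λ² - 30 - 28 = 36 - 58 ≡ 19; y = λ·(30 - 19) - 11 ≡ 14. → (19, 14)

(19, 14)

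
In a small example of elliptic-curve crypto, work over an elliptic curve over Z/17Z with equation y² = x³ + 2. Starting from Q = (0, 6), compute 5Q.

(0, 11)

Repeated addition: build up to 5Q.
2Q: tangent at (0, 6): λ = (3·0² + 0)/(2·6) ≡ 0/12. 12⁻¹ ≡ 10 (mod 17), so λ ≡ 0·10 ≡ 0.
  x = λ² - 0 - 0 = 0 - 0 ≡ 0; y = λ·(0 - 0) - 6 ≡ 11. → (0, 11)
3Q: (0, 11) + (0, 6): same x and y₁ ≡ -y₂, so the sum is 𝒪.
4Q: 𝒪 + (0, 6) = (0, 6) (identity).
5Q: tangent at (0, 6): λ = (3·0² + 0)/(2·6) ≡ 0/12. 12⁻¹ ≡ 10 (mod 17), so λ ≡ 0·10 ≡ 0.
  x = λ² - 0 - 0 = 0 - 0 ≡ 0; y = λ·(0 - 0) - 6 ≡ 11. → (0, 11)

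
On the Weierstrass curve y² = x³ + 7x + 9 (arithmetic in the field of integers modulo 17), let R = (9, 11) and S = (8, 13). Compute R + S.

(9, 11) + (8, 13). λ = (13 - 11)/(8 - 9) ≡ 2/16 mod 17. 16⁻¹ ≡ 16 (mod 17), so λ ≡ 15.
  x = λ² - 9 - 8 = 225 - 17 ≡ 4; y = λ·(9 - 4) - 11 ≡ 13. → (4, 13)

(4, 13)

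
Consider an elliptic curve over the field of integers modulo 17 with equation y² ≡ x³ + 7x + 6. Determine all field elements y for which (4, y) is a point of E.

x³ + 7x + 6 = 98 ≡ 13 (mod 17).
Square roots of 13 mod 17: 8 and 9 (since 8² = 64 ≡ 13).

8, 9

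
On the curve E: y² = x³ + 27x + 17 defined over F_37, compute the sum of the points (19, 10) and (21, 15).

(19, 10) + (21, 15). λ = (15 - 10)/(21 - 19) ≡ 5/2 mod 37. 2⁻¹ ≡ 19 (mod 37), so λ ≡ 21.
  x = λ² - 19 - 21 = 441 - 40 ≡ 31; y = λ·(19 - 31) - 10 ≡ 34. → (31, 34)

(31, 34)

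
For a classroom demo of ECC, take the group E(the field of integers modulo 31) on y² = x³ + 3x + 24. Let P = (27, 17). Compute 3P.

Repeated addition: build up to 3P.
2P: tangent at (27, 17): λ = (3·27² + 3)/(2·17) ≡ 20/3. 3⁻¹ ≡ 21 (mod 31), so λ ≡ 20·21 ≡ 17.
  x = λ² - 27 - 27 = 289 - 54 ≡ 18; y = λ·(27 - 18) - 17 ≡ 12. → (18, 12)
3P: (18, 12) + (27, 17). λ = (17 - 12)/(27 - 18) ≡ 5/9 mod 31. 9⁻¹ ≡ 7 (mod 31) since 9·7 = 63 ≡ 1, so λ ≡ 4.
  x = λ² - 18 - 27 = 16 - 45 ≡ 2; y = λ·(18 - 2) - 12 ≡ 21. → (2, 21)

(2, 21)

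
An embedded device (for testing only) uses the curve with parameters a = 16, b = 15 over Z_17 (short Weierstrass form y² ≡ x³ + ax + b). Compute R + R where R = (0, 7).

tangent at (0, 7): λ = (3·0² + 16)/(2·7) ≡ 16/14. 14⁻¹ ≡ 11 (mod 17), so λ ≡ 16·11 ≡ 6.
  x = λ² - 0 - 0 = 36 - 0 ≡ 2; y = λ·(0 - 2) - 7 ≡ 15. → (2, 15)

(2, 15)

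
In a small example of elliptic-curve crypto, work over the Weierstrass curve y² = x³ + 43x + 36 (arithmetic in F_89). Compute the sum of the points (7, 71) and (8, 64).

(34, 29)

(7, 71) + (8, 64). λ = (64 - 71)/(8 - 7) ≡ 82/1 mod 89. 1⁻¹ ≡ 1 (mod 89) since 1·1 = 1 ≡ 1, so λ ≡ 82.
  x = λ² - 7 - 8 = 6724 - 15 ≡ 34; y = λ·(7 - 34) - 71 ≡ 29. → (34, 29)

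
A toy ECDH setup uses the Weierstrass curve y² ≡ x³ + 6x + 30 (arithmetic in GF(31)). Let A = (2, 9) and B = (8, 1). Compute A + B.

(2, 9) + (8, 1). λ = (1 - 9)/(8 - 2) ≡ 23/6 mod 31. 6⁻¹ ≡ 26 (mod 31), so λ ≡ 9.
  x = λ² - 2 - 8 = 81 - 10 ≡ 9; y = λ·(2 - 9) - 9 ≡ 21. → (9, 21)

(9, 21)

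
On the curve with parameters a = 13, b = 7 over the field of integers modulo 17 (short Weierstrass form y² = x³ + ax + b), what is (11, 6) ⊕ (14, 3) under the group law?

(11, 6) + (14, 3). λ = (3 - 6)/(14 - 11) ≡ 14/3 mod 17. 3⁻¹ ≡ 6 (mod 17), so λ ≡ 16.
  x = λ² - 11 - 14 = 256 - 25 ≡ 10; y = λ·(11 - 10) - 6 ≡ 10. → (10, 10)

(10, 10)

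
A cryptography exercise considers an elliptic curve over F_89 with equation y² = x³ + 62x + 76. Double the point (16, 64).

(62, 41)

tangent at (16, 64): λ = (3·16² + 62)/(2·64) ≡ 29/39. 39⁻¹ ≡ 16 (mod 89), so λ ≡ 29·16 ≡ 19.
  x = λ² - 16 - 16 = 361 - 32 ≡ 62; y = λ·(16 - 62) - 64 ≡ 41. → (62, 41)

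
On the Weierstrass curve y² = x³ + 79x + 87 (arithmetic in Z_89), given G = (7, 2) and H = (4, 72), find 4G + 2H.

First 4G:
Double-and-add on 4 = (100)₂. Start with G = (7, 2) for the leading 1-bit.
double: tangent at (7, 2): λ = (3·7² + 79)/(2·2) ≡ 48/4. 4⁻¹ ≡ 67 (mod 89), so λ ≡ 48·67 ≡ 12.
  x = λ² - 7 - 7 = 144 - 14 ≡ 41; y = λ·(7 - 41) - 2 ≡ 35. → (41, 35)
double: tangent at (41, 35): λ = (3·41² + 79)/(2·35) ≡ 49/70. 70⁻¹ ≡ 14 (mod 89) since 70·14 = 980 ≡ 1, so λ ≡ 49·14 ≡ 63.
  x = λ² - 41 - 41 = 3969 - 82 ≡ 60; y = λ·(41 - 60) - 35 ≡ 14. → (60, 14)
4G = (60, 14).
Next 2H:
Repeated addition: build up to 2H.
2H: tangent at (4, 72): λ = (3·4² + 79)/(2·72) ≡ 38/55. 55⁻¹ ≡ 34 (mod 89), so λ ≡ 38·34 ≡ 46.
  x = λ² - 4 - 4 = 2116 - 8 ≡ 61; y = λ·(4 - 61) - 72 ≡ 65. → (61, 65)
2H = (61, 65).
Finally 4G + 2H:
(60, 14) + (61, 65). λ = (65 - 14)/(61 - 60) ≡ 51/1 mod 89. 1⁻¹ ≡ 1 (mod 89), so λ ≡ 51.
  x = λ² - 60 - 61 = 2601 - 121 ≡ 77; y = λ·(60 - 77) - 14 ≡ 9. → (77, 9)

(77, 9)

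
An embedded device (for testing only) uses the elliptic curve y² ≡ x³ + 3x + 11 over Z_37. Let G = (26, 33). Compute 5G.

(2, 5)

Double-and-add on 5 = (101)₂. Start with G = (26, 33) for the leading 1-bit.
double: tangent at (26, 33): λ = (3·26² + 3)/(2·33) ≡ 33/29. 29⁻¹ ≡ 23 (mod 37) since 29·23 = 667 ≡ 1, so λ ≡ 33·23 ≡ 19.
  x = λ² - 26 - 26 = 361 - 52 ≡ 13; y = λ·(26 - 13) - 33 ≡ 29. → (13, 29)
double: tangent at (13, 29): λ = (3·13² + 3)/(2·29) ≡ 29/21. 21⁻¹ ≡ 30 (mod 37), so λ ≡ 29·30 ≡ 19.
  x = λ² - 13 - 13 = 361 - 26 ≡ 2; y = λ·(13 - 2) - 29 ≡ 32. → (2, 32)
add G: (2, 32) + (26, 33). λ = (33 - 32)/(26 - 2) ≡ 1/24 mod 37. 24⁻¹ ≡ 17 (mod 37), so λ ≡ 17.
  x = λ² - 2 - 26 = 289 - 28 ≡ 2; y = λ·(2 - 2) - 32 ≡ 5. → (2, 5)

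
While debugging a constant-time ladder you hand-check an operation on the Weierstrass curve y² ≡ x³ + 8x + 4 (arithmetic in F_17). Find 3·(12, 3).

Write Q = (12, 3).
Repeated addition: build up to 3Q.
2Q: tangent at (12, 3): λ = (3·12² + 8)/(2·3) ≡ 15/6. 6⁻¹ ≡ 3 (mod 17), so λ ≡ 15·3 ≡ 11.
  x = λ² - 12 - 12 = 121 - 24 ≡ 12; y = λ·(12 - 12) - 3 ≡ 14. → (12, 14)
3Q: (12, 14) + (12, 3): same x and y₁ ≡ -y₂, so the sum is O.

O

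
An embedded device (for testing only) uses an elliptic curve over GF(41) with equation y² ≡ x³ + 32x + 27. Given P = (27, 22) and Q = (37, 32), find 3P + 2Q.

First 3P:
Repeated addition: build up to 3P.
2P: tangent at (27, 22): λ = (3·27² + 32)/(2·22) ≡ 5/3. 3⁻¹ ≡ 14 (mod 41) since 3·14 = 42 ≡ 1, so λ ≡ 5·14 ≡ 29.
  x = λ² - 27 - 27 = 841 - 54 ≡ 8; y = λ·(27 - 8) - 22 ≡ 37. → (8, 37)
3P: (8, 37) + (27, 22). λ = (22 - 37)/(27 - 8) ≡ 26/19 mod 41. 19⁻¹ ≡ 13 (mod 41), so λ ≡ 10.
  x = λ² - 8 - 27 = 100 - 35 ≡ 24; y = λ·(8 - 24) - 37 ≡ 8. → (24, 8)
3P = (24, 8).
Next 2Q:
Repeated addition: build up to 2Q.
2Q: tangent at (37, 32): λ = (3·37² + 32)/(2·32) ≡ 39/23. 23⁻¹ ≡ 25 (mod 41), so λ ≡ 39·25 ≡ 32.
  x = λ² - 37 - 37 = 1024 - 74 ≡ 7; y = λ·(37 - 7) - 32 ≡ 26. → (7, 26)
2Q = (7, 26).
Finally 3P + 2Q:
(24, 8) + (7, 26). λ = (26 - 8)/(7 - 24) ≡ 18/24 mod 41. 24⁻¹ ≡ 12 (mod 41), so λ ≡ 11.
  x = λ² - 24 - 7 = 121 - 31 ≡ 8; y = λ·(24 - 8) - 8 ≡ 4. → (8, 4)

(8, 4)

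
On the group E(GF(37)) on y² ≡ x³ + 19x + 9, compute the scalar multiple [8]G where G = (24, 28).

Repeated addition: build up to 8G.
2G: tangent at (24, 28): λ = (3·24² + 19)/(2·28) ≡ 8/19. 19⁻¹ ≡ 2 (mod 37), so λ ≡ 8·2 ≡ 16.
  x = λ² - 24 - 24 = 256 - 48 ≡ 23; y = λ·(24 - 23) - 28 ≡ 25. → (23, 25)
3G: (23, 25) + (24, 28). λ = (28 - 25)/(24 - 23) ≡ 3/1 mod 37. 1⁻¹ ≡ 1 (mod 37) since 1·1 = 1 ≡ 1, so λ ≡ 3.
  x = λ² - 23 - 24 = 9 - 47 ≡ 36; y = λ·(23 - 36) - 25 ≡ 10. → (36, 10)
4G: (36, 10) + (24, 28). λ = (28 - 10)/(24 - 36) ≡ 18/25 mod 37. 25⁻¹ ≡ 3 (mod 37) since 25·3 = 75 ≡ 1, so λ ≡ 17.
  x = λ² - 36 - 24 = 289 - 60 ≡ 7; y = λ·(36 - 7) - 10 ≡ 2. → (7, 2)
5G: (7, 2) + (24, 28). λ = (28 - 2)/(24 - 7) ≡ 26/17 mod 37. 17⁻¹ ≡ 24 (mod 37) since 17·24 = 408 ≡ 1, so λ ≡ 32.
  x = λ² - 7 - 24 = 1024 - 31 ≡ 31; y = λ·(7 - 31) - 2 ≡ 7. → (31, 7)
6G: (31, 7) + (24, 28). λ = (28 - 7)/(24 - 31) ≡ 21/30 mod 37. 30⁻¹ ≡ 21 (mod 37), so λ ≡ 34.
  x = λ² - 31 - 24 = 1156 - 55 ≡ 28; y = λ·(31 - 28) - 7 ≡ 21. → (28, 21)
7G: (28, 21) + (24, 28). λ = (28 - 21)/(24 - 28) ≡ 7/33 mod 37. 33⁻¹ ≡ 9 (mod 37) since 33·9 = 297 ≡ 1, so λ ≡ 26.
  x = λ² - 28 - 24 = 676 - 52 ≡ 32; y = λ·(28 - 32) - 21 ≡ 23. → (32, 23)
8G: (32, 23) + (24, 28). λ = (28 - 23)/(24 - 32) ≡ 5/29 mod 37. 29⁻¹ ≡ 23 (mod 37), so λ ≡ 4.
  x = λ² - 32 - 24 = 16 - 56 ≡ 34; y = λ·(32 - 34) - 23 ≡ 6. → (34, 6)

(34, 6)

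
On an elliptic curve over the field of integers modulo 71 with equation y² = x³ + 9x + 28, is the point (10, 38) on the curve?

y² = 38² ≡ 24; x³ + 9x + 28 = 1118 ≡ 53 (mod 71). 24 ≠ 53.

no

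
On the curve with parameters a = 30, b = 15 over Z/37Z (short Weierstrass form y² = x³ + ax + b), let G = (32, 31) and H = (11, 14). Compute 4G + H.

(23, 12)

First 4G:
Repeated addition: build up to 4G.
2G: tangent at (32, 31): λ = (3·32² + 30)/(2·31) ≡ 31/25. 25⁻¹ ≡ 3 (mod 37) since 25·3 = 75 ≡ 1, so λ ≡ 31·3 ≡ 19.
  x = λ² - 32 - 32 = 361 - 64 ≡ 1; y = λ·(32 - 1) - 31 ≡ 3. → (1, 3)
3G: (1, 3) + (32, 31). λ = (31 - 3)/(32 - 1) ≡ 28/31 mod 37. 31⁻¹ ≡ 6 (mod 37), so λ ≡ 20.
  x = λ² - 1 - 32 = 400 - 33 ≡ 34; y = λ·(1 - 34) - 3 ≡ 3. → (34, 3)
4G: (34, 3) + (32, 31). λ = (31 - 3)/(32 - 34) ≡ 28/35 mod 37. 35⁻¹ ≡ 18 (mod 37), so λ ≡ 23.
  x = λ² - 34 - 32 = 529 - 66 ≡ 19; y = λ·(34 - 19) - 3 ≡ 9. → (19, 9)
4G = (19, 9).
Finally 4G + H:
(19, 9) + (11, 14). λ = (14 - 9)/(11 - 19) ≡ 5/29 mod 37. 29⁻¹ ≡ 23 (mod 37), so λ ≡ 4.
  x = λ² - 19 - 11 = 16 - 30 ≡ 23; y = λ·(19 - 23) - 9 ≡ 12. → (23, 12)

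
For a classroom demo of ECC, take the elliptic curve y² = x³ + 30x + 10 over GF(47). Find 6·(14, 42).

Write G = (14, 42).
Repeated addition: build up to 6G.
2G: tangent at (14, 42): λ = (3·14² + 30)/(2·42) ≡ 7/37. 37⁻¹ ≡ 14 (mod 47), so λ ≡ 7·14 ≡ 4.
  x = λ² - 14 - 14 = 16 - 28 ≡ 35; y = λ·(14 - 35) - 42 ≡ 15. → (35, 15)
3G: (35, 15) + (14, 42). λ = (42 - 15)/(14 - 35) ≡ 27/26 mod 47. 26⁻¹ ≡ 38 (mod 47), so λ ≡ 39.
  x = λ² - 35 - 14 = 1521 - 49 ≡ 15; y = λ·(35 - 15) - 15 ≡ 13. → (15, 13)
4G: (15, 13) + (14, 42). λ = (42 - 13)/(14 - 15) ≡ 29/46 mod 47. 46⁻¹ ≡ 46 (mod 47) since 46·46 = 2116 ≡ 1, so λ ≡ 18.
  x = λ² - 15 - 14 = 324 - 29 ≡ 13; y = λ·(15 - 13) - 13 ≡ 23. → (13, 23)
5G: (13, 23) + (14, 42). λ = (42 - 23)/(14 - 13) ≡ 19/1 mod 47. 1⁻¹ ≡ 1 (mod 47), so λ ≡ 19.
  x = λ² - 13 - 14 = 361 - 27 ≡ 5; y = λ·(13 - 5) - 23 ≡ 35. → (5, 35)
6G: (5, 35) + (14, 42). λ = (42 - 35)/(14 - 5) ≡ 7/9 mod 47. 9⁻¹ ≡ 21 (mod 47), so λ ≡ 6.
  x = λ² - 5 - 14 = 36 - 19 ≡ 17; y = λ·(5 - 17) - 35 ≡ 34. → (17, 34)

(17, 34)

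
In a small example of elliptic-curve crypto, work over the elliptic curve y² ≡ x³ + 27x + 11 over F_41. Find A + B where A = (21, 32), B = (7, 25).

(3, 18)

(21, 32) + (7, 25). λ = (25 - 32)/(7 - 21) ≡ 34/27 mod 41. 27⁻¹ ≡ 38 (mod 41) since 27·38 = 1026 ≡ 1, so λ ≡ 21.
  x = λ² - 21 - 7 = 441 - 28 ≡ 3; y = λ·(21 - 3) - 32 ≡ 18. → (3, 18)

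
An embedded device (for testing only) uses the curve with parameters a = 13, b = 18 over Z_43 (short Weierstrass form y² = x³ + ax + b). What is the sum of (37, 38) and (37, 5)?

The two points share x = 37 and their y-coordinates satisfy 38 + 5 ≡ 0 (mod 43), so they are inverses. Their sum is the point at infinity.

O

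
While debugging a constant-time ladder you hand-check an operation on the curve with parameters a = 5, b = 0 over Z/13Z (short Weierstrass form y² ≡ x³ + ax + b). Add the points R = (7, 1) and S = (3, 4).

(6, 8)

(7, 1) + (3, 4). λ = (4 - 1)/(3 - 7) ≡ 3/9 mod 13. 9⁻¹ ≡ 3 (mod 13) since 9·3 = 27 ≡ 1, so λ ≡ 9.
  x = λ² - 7 - 3 = 81 - 10 ≡ 6; y = λ·(7 - 6) - 1 ≡ 8. → (6, 8)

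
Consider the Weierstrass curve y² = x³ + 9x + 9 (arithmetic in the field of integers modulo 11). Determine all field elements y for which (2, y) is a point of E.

none

x³ + 9x + 9 = 35 ≡ 2 (mod 11).
2 is a non-residue mod 11; no y exists.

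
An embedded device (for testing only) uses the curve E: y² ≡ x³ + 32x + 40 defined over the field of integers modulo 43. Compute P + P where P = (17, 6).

(33, 28)

tangent at (17, 6): λ = (3·17² + 32)/(2·6) ≡ 39/12. 12⁻¹ ≡ 18 (mod 43), so λ ≡ 39·18 ≡ 14.
  x = λ² - 17 - 17 = 196 - 34 ≡ 33; y = λ·(17 - 33) - 6 ≡ 28. → (33, 28)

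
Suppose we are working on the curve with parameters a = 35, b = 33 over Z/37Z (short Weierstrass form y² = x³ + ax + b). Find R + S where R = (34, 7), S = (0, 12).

(34, 7) + (0, 12). λ = (12 - 7)/(0 - 34) ≡ 5/3 mod 37. 3⁻¹ ≡ 25 (mod 37) since 3·25 = 75 ≡ 1, so λ ≡ 14.
  x = λ² - 34 - 0 = 196 - 34 ≡ 14; y = λ·(34 - 14) - 7 ≡ 14. → (14, 14)

(14, 14)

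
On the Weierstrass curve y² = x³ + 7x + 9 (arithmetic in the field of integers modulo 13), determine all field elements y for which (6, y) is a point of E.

none

x³ + 7x + 9 = 267 ≡ 7 (mod 13).
7 is a non-residue mod 13; no y exists.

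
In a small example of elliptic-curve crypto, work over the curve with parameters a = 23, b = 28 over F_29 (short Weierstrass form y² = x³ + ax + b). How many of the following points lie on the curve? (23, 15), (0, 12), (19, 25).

3

(23, 15): 15² ≡ 22, rhs ≡ 22 → on.
(0, 12): 12² ≡ 28, rhs ≡ 28 → on.
(19, 25): 25² ≡ 16, rhs ≡ 16 → on.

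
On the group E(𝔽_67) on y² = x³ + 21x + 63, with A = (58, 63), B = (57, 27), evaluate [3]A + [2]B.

First 3A:
Repeated addition: build up to 3A.
2A: tangent at (58, 63): λ = (3·58² + 21)/(2·63) ≡ 63/59. 59⁻¹ ≡ 25 (mod 67), so λ ≡ 63·25 ≡ 34.
  x = λ² - 58 - 58 = 1156 - 116 ≡ 35; y = λ·(58 - 35) - 63 ≡ 49. → (35, 49)
3A: (35, 49) + (58, 63). λ = (63 - 49)/(58 - 35) ≡ 14/23 mod 67. 23⁻¹ ≡ 35 (mod 67), so λ ≡ 21.
  x = λ² - 35 - 58 = 441 - 93 ≡ 13; y = λ·(35 - 13) - 49 ≡ 11. → (13, 11)
3A = (13, 11).
Next 2B:
Repeated addition: build up to 2B.
2B: tangent at (57, 27): λ = (3·57² + 21)/(2·27) ≡ 53/54. 54⁻¹ ≡ 36 (mod 67), so λ ≡ 53·36 ≡ 32.
  x = λ² - 57 - 57 = 1024 - 114 ≡ 39; y = λ·(57 - 39) - 27 ≡ 13. → (39, 13)
2B = (39, 13).
Finally 3A + 2B:
(13, 11) + (39, 13). λ = (13 - 11)/(39 - 13) ≡ 2/26 mod 67. 26⁻¹ ≡ 49 (mod 67) since 26·49 = 1274 ≡ 1, so λ ≡ 31.
  x = λ² - 13 - 39 = 961 - 52 ≡ 38; y = λ·(13 - 38) - 11 ≡ 18. → (38, 18)

(38, 18)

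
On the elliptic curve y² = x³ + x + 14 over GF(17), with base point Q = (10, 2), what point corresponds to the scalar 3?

(5, 5)

Repeated addition: build up to 3Q.
2Q: tangent at (10, 2): λ = (3·10² + 1)/(2·2) ≡ 12/4. 4⁻¹ ≡ 13 (mod 17), so λ ≡ 12·13 ≡ 3.
  x = λ² - 10 - 10 = 9 - 20 ≡ 6; y = λ·(10 - 6) - 2 ≡ 10. → (6, 10)
3Q: (6, 10) + (10, 2). λ = (2 - 10)/(10 - 6) ≡ 9/4 mod 17. 4⁻¹ ≡ 13 (mod 17) since 4·13 = 52 ≡ 1, so λ ≡ 15.
  x = λ² - 6 - 10 = 225 - 16 ≡ 5; y = λ·(6 - 5) - 10 ≡ 5. → (5, 5)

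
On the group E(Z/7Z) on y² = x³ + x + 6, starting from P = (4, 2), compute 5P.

Double-and-add on 5 = (101)₂. Start with P = (4, 2) for the leading 1-bit.
double: tangent at (4, 2): λ = (3·4² + 1)/(2·2) ≡ 0/4. 4⁻¹ ≡ 2 (mod 7), so λ ≡ 0·2 ≡ 0.
  x = λ² - 4 - 4 = 0 - 8 ≡ 6; y = λ·(4 - 6) - 2 ≡ 5. → (6, 5)
double: tangent at (6, 5): λ = (3·6² + 1)/(2·5) ≡ 4/3. 3⁻¹ ≡ 5 (mod 7) since 3·5 = 15 ≡ 1, so λ ≡ 4·5 ≡ 6.
  x = λ² - 6 - 6 = 36 - 12 ≡ 3; y = λ·(6 - 3) - 5 ≡ 6. → (3, 6)
add P: (3, 6) + (4, 2). λ = (2 - 6)/(4 - 3) ≡ 3/1 mod 7. 1⁻¹ ≡ 1 (mod 7), so λ ≡ 3.
  x = λ² - 3 - 4 = 9 - 7 ≡ 2; y = λ·(3 - 2) - 6 ≡ 4. → (2, 4)

(2, 4)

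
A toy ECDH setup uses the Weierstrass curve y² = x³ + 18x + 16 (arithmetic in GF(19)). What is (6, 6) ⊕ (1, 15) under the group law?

(6, 6) + (1, 15). λ = (15 - 6)/(1 - 6) ≡ 9/14 mod 19. 14⁻¹ ≡ 15 (mod 19) since 14·15 = 210 ≡ 1, so λ ≡ 2.
  x = λ² - 6 - 1 = 4 - 7 ≡ 16; y = λ·(6 - 16) - 6 ≡ 12. → (16, 12)

(16, 12)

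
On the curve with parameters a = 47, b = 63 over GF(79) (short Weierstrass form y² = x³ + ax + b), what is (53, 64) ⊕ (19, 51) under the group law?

(53, 64) + (19, 51). λ = (51 - 64)/(19 - 53) ≡ 66/45 mod 79. 45⁻¹ ≡ 72 (mod 79), so λ ≡ 12.
  x = λ² - 53 - 19 = 144 - 72 ≡ 72; y = λ·(53 - 72) - 64 ≡ 24. → (72, 24)

(72, 24)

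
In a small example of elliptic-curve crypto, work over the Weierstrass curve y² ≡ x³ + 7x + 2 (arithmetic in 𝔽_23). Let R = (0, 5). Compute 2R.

(9, 14)

tangent at (0, 5): λ = (3·0² + 7)/(2·5) ≡ 7/10. 10⁻¹ ≡ 7 (mod 23), so λ ≡ 7·7 ≡ 3.
  x = λ² - 0 - 0 = 9 - 0 ≡ 9; y = λ·(0 - 9) - 5 ≡ 14. → (9, 14)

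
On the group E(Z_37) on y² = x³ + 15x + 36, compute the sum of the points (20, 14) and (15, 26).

(20, 14) + (15, 26). λ = (26 - 14)/(15 - 20) ≡ 12/32 mod 37. 32⁻¹ ≡ 22 (mod 37) since 32·22 = 704 ≡ 1, so λ ≡ 5.
  x = λ² - 20 - 15 = 25 - 35 ≡ 27; y = λ·(20 - 27) - 14 ≡ 25. → (27, 25)

(27, 25)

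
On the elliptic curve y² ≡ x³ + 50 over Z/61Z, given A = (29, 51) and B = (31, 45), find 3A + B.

(7, 37)

First 3A:
Repeated addition: build up to 3A.
2A: tangent at (29, 51): λ = (3·29² + 0)/(2·51) ≡ 22/41. 41⁻¹ ≡ 3 (mod 61), so λ ≡ 22·3 ≡ 5.
  x = λ² - 29 - 29 = 25 - 58 ≡ 28; y = λ·(29 - 28) - 51 ≡ 15. → (28, 15)
3A: (28, 15) + (29, 51). λ = (51 - 15)/(29 - 28) ≡ 36/1 mod 61. 1⁻¹ ≡ 1 (mod 61), so λ ≡ 36.
  x = λ² - 28 - 29 = 1296 - 57 ≡ 19; y = λ·(28 - 19) - 15 ≡ 4. → (19, 4)
3A = (19, 4).
Finally 3A + B:
(19, 4) + (31, 45). λ = (45 - 4)/(31 - 19) ≡ 41/12 mod 61. 12⁻¹ ≡ 56 (mod 61), so λ ≡ 39.
  x = λ² - 19 - 31 = 1521 - 50 ≡ 7; y = λ·(19 - 7) - 4 ≡ 37. → (7, 37)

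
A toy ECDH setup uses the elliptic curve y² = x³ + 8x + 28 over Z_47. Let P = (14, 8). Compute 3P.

(44, 27)

Repeated addition: build up to 3P.
2P: tangent at (14, 8): λ = (3·14² + 8)/(2·8) ≡ 32/16. 16⁻¹ ≡ 3 (mod 47), so λ ≡ 32·3 ≡ 2.
  x = λ² - 14 - 14 = 4 - 28 ≡ 23; y = λ·(14 - 23) - 8 ≡ 21. → (23, 21)
3P: (23, 21) + (14, 8). λ = (8 - 21)/(14 - 23) ≡ 34/38 mod 47. 38⁻¹ ≡ 26 (mod 47), so λ ≡ 38.
  x = λ² - 23 - 14 = 1444 - 37 ≡ 44; y = λ·(23 - 44) - 21 ≡ 27. → (44, 27)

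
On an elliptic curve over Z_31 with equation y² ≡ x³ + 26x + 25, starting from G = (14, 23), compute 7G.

(10, 13)

Repeated addition: build up to 7G.
2G: tangent at (14, 23): λ = (3·14² + 26)/(2·23) ≡ 25/15. 15⁻¹ ≡ 29 (mod 31), so λ ≡ 25·29 ≡ 12.
  x = λ² - 14 - 14 = 144 - 28 ≡ 23; y = λ·(14 - 23) - 23 ≡ 24. → (23, 24)
3G: (23, 24) + (14, 23). λ = (23 - 24)/(14 - 23) ≡ 30/22 mod 31. 22⁻¹ ≡ 24 (mod 31) since 22·24 = 528 ≡ 1, so λ ≡ 7.
  x = λ² - 23 - 14 = 49 - 37 ≡ 12; y = λ·(23 - 12) - 24 ≡ 22. → (12, 22)
4G: (12, 22) + (14, 23). λ = (23 - 22)/(14 - 12) ≡ 1/2 mod 31. 2⁻¹ ≡ 16 (mod 31), so λ ≡ 16.
  x = λ² - 12 - 14 = 256 - 26 ≡ 13; y = λ·(12 - 13) - 22 ≡ 24. → (13, 24)
5G: (13, 24) + (14, 23). λ = (23 - 24)/(14 - 13) ≡ 30/1 mod 31. 1⁻¹ ≡ 1 (mod 31), so λ ≡ 30.
  x = λ² - 13 - 14 = 900 - 27 ≡ 5; y = λ·(13 - 5) - 24 ≡ 30. → (5, 30)
6G: (5, 30) + (14, 23). λ = (23 - 30)/(14 - 5) ≡ 24/9 mod 31. 9⁻¹ ≡ 7 (mod 31), so λ ≡ 13.
  x = λ² - 5 - 14 = 169 - 19 ≡ 26; y = λ·(5 - 26) - 30 ≡ 7. → (26, 7)
7G: (26, 7) + (14, 23). λ = (23 - 7)/(14 - 26) ≡ 16/19 mod 31. 19⁻¹ ≡ 18 (mod 31) since 19·18 = 342 ≡ 1, so λ ≡ 9.
  x = λ² - 26 - 14 = 81 - 40 ≡ 10; y = λ·(26 - 10) - 7 ≡ 13. → (10, 13)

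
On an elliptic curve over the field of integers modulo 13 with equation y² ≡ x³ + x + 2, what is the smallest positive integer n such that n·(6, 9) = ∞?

12

2P: tangent at (6, 9): λ = (3·6² + 1)/(2·9) ≡ 5/5. 5⁻¹ ≡ 8 (mod 13), so λ ≡ 5·8 ≡ 1.
  x = λ² - 6 - 6 = 1 - 12 ≡ 2; y = λ·(6 - 2) - 9 ≡ 8. → (2, 8)
3P: (2, 8) + (6, 9). λ = (9 - 8)/(6 - 2) ≡ 1/4 mod 13. 4⁻¹ ≡ 10 (mod 13) since 4·10 = 40 ≡ 1, so λ ≡ 10.
  x = λ² - 2 - 6 = 100 - 8 ≡ 1; y = λ·(2 - 1) - 8 ≡ 2. → (1, 2)
4P: (1, 2) + (6, 9). λ = (9 - 2)/(6 - 1) ≡ 7/5 mod 13. 5⁻¹ ≡ 8 (mod 13), so λ ≡ 4.
  x = λ² - 1 - 6 = 16 - 7 ≡ 9; y = λ·(1 - 9) - 2 ≡ 5. → (9, 5)
5P: (9, 5) + (6, 9). λ = (9 - 5)/(6 - 9) ≡ 4/10 mod 13. 10⁻¹ ≡ 4 (mod 13), so λ ≡ 3.
  x = λ² - 9 - 6 = 9 - 15 ≡ 7; y = λ·(9 - 7) - 5 ≡ 1. → (7, 1)
6P: (7, 1) + (6, 9). λ = (9 - 1)/(6 - 7) ≡ 8/12 mod 13. 12⁻¹ ≡ 12 (mod 13), so λ ≡ 5.
  x = λ² - 7 - 6 = 25 - 13 ≡ 12; y = λ·(7 - 12) - 1 ≡ 0. → (12, 0)
7P: (12, 0) + (6, 9). λ = (9 - 0)/(6 - 12) ≡ 9/7 mod 13. 7⁻¹ ≡ 2 (mod 13), so λ ≡ 5.
  x = λ² - 12 - 6 = 25 - 18 ≡ 7; y = λ·(12 - 7) - 0 ≡ 12. → (7, 12)
8P: (7, 12) + (6, 9). λ = (9 - 12)/(6 - 7) ≡ 10/12 mod 13. 12⁻¹ ≡ 12 (mod 13), so λ ≡ 3.
  x = λ² - 7 - 6 = 9 - 13 ≡ 9; y = λ·(7 - 9) - 12 ≡ 8. → (9, 8)
9P: (9, 8) + (6, 9). λ = (9 - 8)/(6 - 9) ≡ 1/10 mod 13. 10⁻¹ ≡ 4 (mod 13) since 10·4 = 40 ≡ 1, so λ ≡ 4.
  x = λ² - 9 - 6 = 16 - 15 ≡ 1; y = λ·(9 - 1) - 8 ≡ 11. → (1, 11)
10P: (1, 11) + (6, 9). λ = (9 - 11)/(6 - 1) ≡ 11/5 mod 13. 5⁻¹ ≡ 8 (mod 13) since 5·8 = 40 ≡ 1, so λ ≡ 10.
  x = λ² - 1 - 6 = 100 - 7 ≡ 2; y = λ·(1 - 2) - 11 ≡ 5. → (2, 5)
11P: (2, 5) + (6, 9). λ = (9 - 5)/(6 - 2) ≡ 4/4 mod 13. 4⁻¹ ≡ 10 (mod 13), so λ ≡ 1.
  x = λ² - 2 - 6 = 1 - 8 ≡ 6; y = λ·(2 - 6) - 5 ≡ 4. → (6, 4)
12P: (6, 4) + (6, 9): same x and y₁ ≡ -y₂, so the sum is ∞.
12P = ∞, so the order is 12.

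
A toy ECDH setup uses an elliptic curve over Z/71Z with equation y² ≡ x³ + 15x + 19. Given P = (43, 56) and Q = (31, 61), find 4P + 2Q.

(56, 53)

First 4P:
Double-and-add on 4 = (100)₂. Start with P = (43, 56) for the leading 1-bit.
double: tangent at (43, 56): λ = (3·43² + 15)/(2·56) ≡ 24/41. 41⁻¹ ≡ 26 (mod 71), so λ ≡ 24·26 ≡ 56.
  x = λ² - 43 - 43 = 3136 - 86 ≡ 68; y = λ·(43 - 68) - 56 ≡ 35. → (68, 35)
double: tangent at (68, 35): λ = (3·68² + 15)/(2·35) ≡ 42/70. 70⁻¹ ≡ 70 (mod 71), so λ ≡ 42·70 ≡ 29.
  x = λ² - 68 - 68 = 841 - 136 ≡ 66; y = λ·(68 - 66) - 35 ≡ 23. → (66, 23)
4P = (66, 23).
Next 2Q:
Repeated addition: build up to 2Q.
2Q: tangent at (31, 61): λ = (3·31² + 15)/(2·61) ≡ 58/51. 51⁻¹ ≡ 39 (mod 71), so λ ≡ 58·39 ≡ 61.
  x = λ² - 31 - 31 = 3721 - 62 ≡ 38; y = λ·(31 - 38) - 61 ≡ 9. → (38, 9)
2Q = (38, 9).
Finally 4P + 2Q:
(66, 23) + (38, 9). λ = (9 - 23)/(38 - 66) ≡ 57/43 mod 71. 43⁻¹ ≡ 38 (mod 71), so λ ≡ 36.
  x = λ² - 66 - 38 = 1296 - 104 ≡ 56; y = λ·(66 - 56) - 23 ≡ 53. → (56, 53)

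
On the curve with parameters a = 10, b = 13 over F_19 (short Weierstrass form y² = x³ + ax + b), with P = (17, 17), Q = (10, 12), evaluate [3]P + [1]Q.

(1, 10)

First 3P:
Repeated addition: build up to 3P.
2P: tangent at (17, 17): λ = (3·17² + 10)/(2·17) ≡ 3/15. 15⁻¹ ≡ 14 (mod 19), so λ ≡ 3·14 ≡ 4.
  x = λ² - 17 - 17 = 16 - 34 ≡ 1; y = λ·(17 - 1) - 17 ≡ 9. → (1, 9)
3P: (1, 9) + (17, 17). λ = (17 - 9)/(17 - 1) ≡ 8/16 mod 19. 16⁻¹ ≡ 6 (mod 19), so λ ≡ 10.
  x = λ² - 1 - 17 = 100 - 18 ≡ 6; y = λ·(1 - 6) - 9 ≡ 17. → (6, 17)
3P = (6, 17).
Finally 3P + Q:
(6, 17) + (10, 12). λ = (12 - 17)/(10 - 6) ≡ 14/4 mod 19. 4⁻¹ ≡ 5 (mod 19), so λ ≡ 13.
  x = λ² - 6 - 10 = 169 - 16 ≡ 1; y = λ·(6 - 1) - 17 ≡ 10. → (1, 10)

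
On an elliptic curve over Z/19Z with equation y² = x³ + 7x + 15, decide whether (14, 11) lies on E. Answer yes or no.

y² = 11² ≡ 7; x³ + 7x + 15 = 2857 ≡ 7 (mod 19). 7 = 7.

yes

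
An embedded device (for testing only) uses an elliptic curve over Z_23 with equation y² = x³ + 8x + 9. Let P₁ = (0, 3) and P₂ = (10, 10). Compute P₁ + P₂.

(22, 0)

(0, 3) + (10, 10). λ = (10 - 3)/(10 - 0) ≡ 7/10 mod 23. 10⁻¹ ≡ 7 (mod 23), so λ ≡ 3.
  x = λ² - 0 - 10 = 9 - 10 ≡ 22; y = λ·(0 - 22) - 3 ≡ 0. → (22, 0)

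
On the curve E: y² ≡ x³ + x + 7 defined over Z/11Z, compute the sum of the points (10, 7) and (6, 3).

(10, 7) + (6, 3). λ = (3 - 7)/(6 - 10) ≡ 7/7 mod 11. 7⁻¹ ≡ 8 (mod 11) since 7·8 = 56 ≡ 1, so λ ≡ 1.
  x = λ² - 10 - 6 = 1 - 16 ≡ 7; y = λ·(10 - 7) - 7 ≡ 7. → (7, 7)

(7, 7)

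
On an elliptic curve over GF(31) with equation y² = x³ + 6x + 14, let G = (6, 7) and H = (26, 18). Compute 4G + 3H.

(10, 19)

First 4G:
Repeated addition: build up to 4G.
2G: tangent at (6, 7): λ = (3·6² + 6)/(2·7) ≡ 21/14. 14⁻¹ ≡ 20 (mod 31), so λ ≡ 21·20 ≡ 17.
  x = λ² - 6 - 6 = 289 - 12 ≡ 29; y = λ·(6 - 29) - 7 ≡ 5. → (29, 5)
3G: (29, 5) + (6, 7). λ = (7 - 5)/(6 - 29) ≡ 2/8 mod 31. 8⁻¹ ≡ 4 (mod 31), so λ ≡ 8.
  x = λ² - 29 - 6 = 64 - 35 ≡ 29; y = λ·(29 - 29) - 5 ≡ 26. → (29, 26)
4G: (29, 26) + (6, 7). λ = (7 - 26)/(6 - 29) ≡ 12/8 mod 31. 8⁻¹ ≡ 4 (mod 31), so λ ≡ 17.
  x = λ² - 29 - 6 = 289 - 35 ≡ 6; y = λ·(29 - 6) - 26 ≡ 24. → (6, 24)
4G = (6, 24).
Next 3H:
Repeated addition: build up to 3H.
2H: tangent at (26, 18): λ = (3·26² + 6)/(2·18) ≡ 19/5. 5⁻¹ ≡ 25 (mod 31), so λ ≡ 19·25 ≡ 10.
  x = λ² - 26 - 26 = 100 - 52 ≡ 17; y = λ·(26 - 17) - 18 ≡ 10. → (17, 10)
3H: (17, 10) + (26, 18). λ = (18 - 10)/(26 - 17) ≡ 8/9 mod 31. 9⁻¹ ≡ 7 (mod 31) since 9·7 = 63 ≡ 1, so λ ≡ 25.
  x = λ² - 17 - 26 = 625 - 43 ≡ 24; y = λ·(17 - 24) - 10 ≡ 1. → (24, 1)
3H = (24, 1).
Finally 4G + 3H:
(6, 24) + (24, 1). λ = (1 - 24)/(24 - 6) ≡ 8/18 mod 31. 18⁻¹ ≡ 19 (mod 31), so λ ≡ 28.
  x = λ² - 6 - 24 = 784 - 30 ≡ 10; y = λ·(6 - 10) - 24 ≡ 19. → (10, 19)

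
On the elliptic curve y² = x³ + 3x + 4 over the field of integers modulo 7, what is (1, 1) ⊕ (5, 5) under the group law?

(2, 5)

(1, 1) + (5, 5). λ = (5 - 1)/(5 - 1) ≡ 4/4 mod 7. 4⁻¹ ≡ 2 (mod 7), so λ ≡ 1.
  x = λ² - 1 - 5 = 1 - 6 ≡ 2; y = λ·(1 - 2) - 1 ≡ 5. → (2, 5)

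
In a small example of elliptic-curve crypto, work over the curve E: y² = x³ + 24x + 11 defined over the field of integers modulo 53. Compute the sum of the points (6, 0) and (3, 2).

(15, 6)

(6, 0) + (3, 2). λ = (2 - 0)/(3 - 6) ≡ 2/50 mod 53. 50⁻¹ ≡ 35 (mod 53), so λ ≡ 17.
  x = λ² - 6 - 3 = 289 - 9 ≡ 15; y = λ·(6 - 15) - 0 ≡ 6. → (15, 6)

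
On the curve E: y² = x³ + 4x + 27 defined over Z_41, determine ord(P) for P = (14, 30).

12

2P: tangent at (14, 30): λ = (3·14² + 4)/(2·30) ≡ 18/19. 19⁻¹ ≡ 13 (mod 41), so λ ≡ 18·13 ≡ 29.
  x = λ² - 14 - 14 = 841 - 28 ≡ 34; y = λ·(14 - 34) - 30 ≡ 5. → (34, 5)
3P: (34, 5) + (14, 30). λ = (30 - 5)/(14 - 34) ≡ 25/21 mod 41. 21⁻¹ ≡ 2 (mod 41) since 21·2 = 42 ≡ 1, so λ ≡ 9.
  x = λ² - 34 - 14 = 81 - 48 ≡ 33; y = λ·(34 - 33) - 5 ≡ 4. → (33, 4)
4P: (33, 4) + (14, 30). λ = (30 - 4)/(14 - 33) ≡ 26/22 mod 41. 22⁻¹ ≡ 28 (mod 41), so λ ≡ 31.
  x = λ² - 33 - 14 = 961 - 47 ≡ 12; y = λ·(33 - 12) - 4 ≡ 32. → (12, 32)
5P: (12, 32) + (14, 30). λ = (30 - 32)/(14 - 12) ≡ 39/2 mod 41. 2⁻¹ ≡ 21 (mod 41), so λ ≡ 40.
  x = λ² - 12 - 14 = 1600 - 26 ≡ 16; y = λ·(12 - 16) - 32 ≡ 13. → (16, 13)
6P: (16, 13) + (14, 30). λ = (30 - 13)/(14 - 16) ≡ 17/39 mod 41. 39⁻¹ ≡ 20 (mod 41) since 39·20 = 780 ≡ 1, so λ ≡ 12.
  x = λ² - 16 - 14 = 144 - 30 ≡ 32; y = λ·(16 - 32) - 13 ≡ 0. → (32, 0)
7P: (32, 0) + (14, 30). λ = (30 - 0)/(14 - 32) ≡ 30/23 mod 41. 23⁻¹ ≡ 25 (mod 41), so λ ≡ 12.
  x = λ² - 32 - 14 = 144 - 46 ≡ 16; y = λ·(32 - 16) - 0 ≡ 28. → (16, 28)
8P: (16, 28) + (14, 30). λ = (30 - 28)/(14 - 16) ≡ 2/39 mod 41. 39⁻¹ ≡ 20 (mod 41), so λ ≡ 40.
  x = λ² - 16 - 14 = 1600 - 30 ≡ 12; y = λ·(16 - 12) - 28 ≡ 9. → (12, 9)
9P: (12, 9) + (14, 30). λ = (30 - 9)/(14 - 12) ≡ 21/2 mod 41. 2⁻¹ ≡ 21 (mod 41), so λ ≡ 31.
  x = λ² - 12 - 14 = 961 - 26 ≡ 33; y = λ·(12 - 33) - 9 ≡ 37. → (33, 37)
10P: (33, 37) + (14, 30). λ = (30 - 37)/(14 - 33) ≡ 34/22 mod 41. 22⁻¹ ≡ 28 (mod 41) since 22·28 = 616 ≡ 1, so λ ≡ 9.
  x = λ² - 33 - 14 = 81 - 47 ≡ 34; y = λ·(33 - 34) - 37 ≡ 36. → (34, 36)
11P: (34, 36) + (14, 30). λ = (30 - 36)/(14 - 34) ≡ 35/21 mod 41. 21⁻¹ ≡ 2 (mod 41) since 21·2 = 42 ≡ 1, so λ ≡ 29.
  x = λ² - 34 - 14 = 841 - 48 ≡ 14; y = λ·(34 - 14) - 36 ≡ 11. → (14, 11)
12P: (14, 11) + (14, 30): same x and y₁ ≡ -y₂, so the sum is O.
12P = O, so the order is 12.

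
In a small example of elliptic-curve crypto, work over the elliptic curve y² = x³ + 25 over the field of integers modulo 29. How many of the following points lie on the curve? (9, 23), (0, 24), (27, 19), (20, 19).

1

(9, 23): 23² ≡ 7, rhs ≡ 0 → off.
(0, 24): 24² ≡ 25, rhs ≡ 25 → on.
(27, 19): 19² ≡ 13, rhs ≡ 17 → off.
(20, 19): 19² ≡ 13, rhs ≡ 21 → off.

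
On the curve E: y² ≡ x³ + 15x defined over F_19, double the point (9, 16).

(7, 12)

tangent at (9, 16): λ = (3·9² + 15)/(2·16) ≡ 11/13. 13⁻¹ ≡ 3 (mod 19), so λ ≡ 11·3 ≡ 14.
  x = λ² - 9 - 9 = 196 - 18 ≡ 7; y = λ·(9 - 7) - 16 ≡ 12. → (7, 12)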